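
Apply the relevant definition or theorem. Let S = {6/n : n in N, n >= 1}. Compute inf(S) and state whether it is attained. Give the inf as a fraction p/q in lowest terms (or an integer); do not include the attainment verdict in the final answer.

Analysis:
- Values: 6, 3, 2, 3/2, ... strictly decreasing.
- The maximum is 6 (n=1); sup = 6 (attained).
- The set is bounded below by 0; 6/n -> 0 so 0 is the greatest lower bound.
- 0 is not in the set, so inf = 0 is not attained.
Conclusion: inf(S) = 0, not attained in S.

0


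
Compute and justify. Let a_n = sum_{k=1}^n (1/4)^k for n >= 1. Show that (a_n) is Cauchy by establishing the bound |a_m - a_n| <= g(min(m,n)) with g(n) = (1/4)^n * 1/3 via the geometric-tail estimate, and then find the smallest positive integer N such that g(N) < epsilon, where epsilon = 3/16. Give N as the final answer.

For m > n >= 1: |a_m - a_n| = sum_{k=n+1}^m (1/4)^k < sum_{k=n+1}^infinity (1/4)^k = (1/4)^(n+1) / (1 - 1/4) = (1/4)^n * (1/4) * (4/3) = (1/4)^n * 1/3.
So g(n) = (1/4)^n / 3. Since g(n) -> 0, (a_n) is Cauchy.
Now solve g(N) < 3/16: (1/4)^N / 3 < 3/16 <=> 4^N > 1 / (3 * 3/16) = 16/9.
Check powers of 4: 4^0 = 1 <= 16/9, 4^1 = 4 > 16/9.
So the smallest such N is 1. Check: g(1) = 1/(3 * 4) = 1/12 < 3/16.

1


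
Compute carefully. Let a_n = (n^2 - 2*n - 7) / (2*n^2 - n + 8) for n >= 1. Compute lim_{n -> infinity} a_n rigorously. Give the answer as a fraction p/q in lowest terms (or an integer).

Divide numerator and denominator by n^2, the highest power:
numerator / n^2 = 1 - 2/n - 7/n^2
denominator / n^2 = 2 - 1/n + 8/n^2
As n -> infinity, all terms of the form c/n^k (k >= 1) tend to 0.
So numerator / n^2 -> 1 and denominator / n^2 -> 2.
Therefore lim a_n = 1/2.

1/2


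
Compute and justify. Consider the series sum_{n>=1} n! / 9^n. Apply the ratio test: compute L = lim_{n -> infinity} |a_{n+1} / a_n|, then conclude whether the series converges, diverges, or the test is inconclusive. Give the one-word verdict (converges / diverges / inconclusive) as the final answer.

Let a_n denote the general term. Form the ratio a_{n+1}/a_n and simplify:
a_{n+1}/a_n = n/9 + 1/9
Take the limit as n -> infinity: L = infinity.
Since L = infinity > 1 (or L = infinity), the ratio test implies the series diverges.

diverges


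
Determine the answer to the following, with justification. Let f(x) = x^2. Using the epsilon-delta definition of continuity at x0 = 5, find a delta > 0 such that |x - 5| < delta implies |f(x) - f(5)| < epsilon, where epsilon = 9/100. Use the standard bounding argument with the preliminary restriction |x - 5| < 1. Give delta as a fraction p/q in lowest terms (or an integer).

Factor: |x^2 - (5)^2| = |x - 5| * |x + 5|.
Impose |x - 5| < 1 first. Then |x + 5| = |(x - 5) + 2*(5)| <= |x - 5| + 2*|5| < 1 + 10 = 11.
So |x^2 - (5)^2| < delta * 11.
We need delta * 11 <= 9/100, i.e. delta <= 9/100/11 = 9/1100.
Since 9/1100 < 1, this is tighter than 1; take delta = 9/1100.
So delta = 9/1100 works.

9/1100


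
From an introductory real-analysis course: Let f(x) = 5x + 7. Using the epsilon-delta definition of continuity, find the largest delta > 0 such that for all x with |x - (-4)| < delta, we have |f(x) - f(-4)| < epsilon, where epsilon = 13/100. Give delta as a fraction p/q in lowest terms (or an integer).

We compute f(-4) = 5*(-4) + 7 = -13.
|f(x) - f(-4)| = |5x + 7 - (-13)| = |5(x - (-4))| = 5|x - (-4)|.
We need 5|x - (-4)| < 13/100, i.e. |x - (-4)| < 13/100 / 5 = 13/500.
So any delta <= 13/500 works. Conversely, if delta > 13/500, then x = -4 + 13/500 satisfies |x - (-4)| = 13/500 < delta but |f(x) - f(-4)| = 5 * 13/500 = 13/100, which is not < 13/100; so no larger delta works.
Hence the largest such delta is 13/500.

13/500


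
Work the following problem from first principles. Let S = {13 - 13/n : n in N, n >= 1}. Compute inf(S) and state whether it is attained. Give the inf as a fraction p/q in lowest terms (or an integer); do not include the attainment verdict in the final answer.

Analysis:
- Values: 0, 13/2, 26/3, 39/4, ... strictly increasing.
- Minimum is 0 (n=1); inf = 0 (attained).
- 13 - 13/n -> 13 from below; sup = 13, not attained.
Conclusion: inf(S) = 0, attained in S.

0


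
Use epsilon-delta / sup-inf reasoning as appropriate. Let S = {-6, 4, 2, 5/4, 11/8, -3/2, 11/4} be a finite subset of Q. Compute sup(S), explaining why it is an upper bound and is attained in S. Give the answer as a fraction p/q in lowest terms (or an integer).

S is finite, so sup(S) = max(S).
Sorted decreasing:
4, 11/4, 2, 11/8, 5/4, -3/2, -6
The extremum is 4.
For every x in S, x <= 4. And 4 is in S, so it is attained.
Therefore sup(S) = 4.

4


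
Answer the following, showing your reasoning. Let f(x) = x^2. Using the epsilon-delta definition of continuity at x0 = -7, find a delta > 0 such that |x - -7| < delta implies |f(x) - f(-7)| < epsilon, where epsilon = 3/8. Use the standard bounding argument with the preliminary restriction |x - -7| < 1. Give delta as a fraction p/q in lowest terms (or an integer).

Factor: |x^2 - (-7)^2| = |x - -7| * |x + -7|.
Impose |x - -7| < 1 first. Then |x + -7| = |(x - -7) + 2*(-7)| <= |x - -7| + 2*|-7| < 1 + 14 = 15.
So |x^2 - (-7)^2| < delta * 15.
We need delta * 15 <= 3/8, i.e. delta <= 3/8/15 = 1/40.
Since 1/40 < 1, this is tighter than 1; take delta = 1/40.
So delta = 1/40 works.

1/40


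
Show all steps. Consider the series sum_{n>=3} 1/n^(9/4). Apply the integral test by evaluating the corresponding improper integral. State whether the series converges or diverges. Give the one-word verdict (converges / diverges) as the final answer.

Let f(x) = x^(-9/4). Then f is positive, continuous, and decreasing on [3, infinity), so the integral test applies.
Compute the improper integral int_{3}^infinity f(x) dx:
  antiderivative F(x) = -4/(5*x^(5/4)).
  As x -> infinity, F(x) -> 0 (since p = 9/4 > 1).
  So int = F(infinity) - F(3) = 0 - (-4*3^(3/4)/45) = 4*3^(3/4)/45.
  Finite, so by the integral test, the series converges.

converges


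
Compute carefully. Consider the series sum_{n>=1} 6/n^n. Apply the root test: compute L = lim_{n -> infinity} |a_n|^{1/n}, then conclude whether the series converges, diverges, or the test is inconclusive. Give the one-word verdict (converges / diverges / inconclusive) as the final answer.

Let a_n denote the general term. Form |a_n|^(1/n) and simplify:
|a_n|^(1/n) = 6^(1/n)/n
Take the limit as n -> infinity: L = 0.
Since L = 0 < 1, the root test implies convergence.

converges


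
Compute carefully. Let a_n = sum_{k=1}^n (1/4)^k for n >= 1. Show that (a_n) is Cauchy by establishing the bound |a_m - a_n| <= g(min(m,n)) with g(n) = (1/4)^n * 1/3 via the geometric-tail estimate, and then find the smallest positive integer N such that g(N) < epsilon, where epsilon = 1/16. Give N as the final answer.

For m > n >= 1: |a_m - a_n| = sum_{k=n+1}^m (1/4)^k < sum_{k=n+1}^infinity (1/4)^k = (1/4)^(n+1) / (1 - 1/4) = (1/4)^n * (1/4) * (4/3) = (1/4)^n * 1/3.
So g(n) = (1/4)^n / 3. Since g(n) -> 0, (a_n) is Cauchy.
Now solve g(N) < 1/16: (1/4)^N / 3 < 1/16 <=> 4^N > 1 / (3 * 1/16) = 16/3.
Check powers of 4: 4^1 = 4 <= 16/3, 4^2 = 16 > 16/3.
So the smallest such N is 2. Check: g(2) = 1/(3 * 16) = 1/48 < 1/16.

2


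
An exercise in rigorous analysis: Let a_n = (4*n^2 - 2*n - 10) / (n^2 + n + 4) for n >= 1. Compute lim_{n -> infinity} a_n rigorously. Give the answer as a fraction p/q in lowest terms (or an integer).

Divide numerator and denominator by n^2, the highest power:
numerator / n^2 = 4 - 2/n - 10/n^2
denominator / n^2 = 1 + 1/n + 4/n^2
As n -> infinity, all terms of the form c/n^k (k >= 1) tend to 0.
So numerator / n^2 -> 4 and denominator / n^2 -> 1.
Therefore lim a_n = 4.

4


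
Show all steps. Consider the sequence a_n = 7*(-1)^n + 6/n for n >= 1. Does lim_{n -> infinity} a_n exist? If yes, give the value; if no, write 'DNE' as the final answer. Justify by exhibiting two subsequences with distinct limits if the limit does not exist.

Examine the behaviour of a_n along subsequences.
a_{2k} = 7 + 6/(2k) -> 7. a_{2k+1} = -7 + 6/(2k+1) -> -7.
Since these two subsequential limits are 7 and -7, distinct, the full sequence cannot converge (a convergent sequence has all subsequences tending to the same limit). So lim a_n does not exist.

DNE


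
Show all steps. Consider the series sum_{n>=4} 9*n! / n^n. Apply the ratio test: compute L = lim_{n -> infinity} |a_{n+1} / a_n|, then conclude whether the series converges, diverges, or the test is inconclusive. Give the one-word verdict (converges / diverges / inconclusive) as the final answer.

Let a_n denote the general term. Form the ratio a_{n+1}/a_n and simplify:
a_{n+1}/a_n = (n/(n + 1))^n
Take the limit as n -> infinity: L = exp(-1).
Since L = exp(-1) < 1, the ratio test implies the series converges.

converges


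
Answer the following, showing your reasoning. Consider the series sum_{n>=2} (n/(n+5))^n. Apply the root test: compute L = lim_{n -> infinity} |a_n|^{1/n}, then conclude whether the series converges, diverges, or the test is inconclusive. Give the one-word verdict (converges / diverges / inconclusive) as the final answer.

Let a_n denote the general term. Form |a_n|^(1/n) and simplify:
|a_n|^(1/n) = n/(n + 5)
Take the limit as n -> infinity: L = 1.
Since L = 1, the root test is inconclusive. (In fact a_n = (n/(n+5))^n -> e^(-5) != 0, so the nth-term test shows divergence; but the root test itself gives no conclusion.)

inconclusive


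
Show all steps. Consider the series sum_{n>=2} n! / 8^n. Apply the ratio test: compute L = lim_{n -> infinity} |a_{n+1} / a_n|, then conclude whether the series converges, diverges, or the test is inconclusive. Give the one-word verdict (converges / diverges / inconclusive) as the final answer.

Let a_n denote the general term. Form the ratio a_{n+1}/a_n and simplify:
a_{n+1}/a_n = n/8 + 1/8
Take the limit as n -> infinity: L = infinity.
Since L = infinity > 1 (or L = infinity), the ratio test implies the series diverges.

diverges


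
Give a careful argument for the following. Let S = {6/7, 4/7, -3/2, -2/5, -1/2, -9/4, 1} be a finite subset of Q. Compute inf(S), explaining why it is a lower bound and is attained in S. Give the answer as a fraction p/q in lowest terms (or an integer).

S is finite, so inf(S) = min(S).
Sorted increasing:
-9/4, -3/2, -1/2, -2/5, 4/7, 6/7, 1
The extremum is -9/4.
For every x in S, x >= -9/4. And -9/4 is in S, so it is attained.
Therefore inf(S) = -9/4.

-9/4


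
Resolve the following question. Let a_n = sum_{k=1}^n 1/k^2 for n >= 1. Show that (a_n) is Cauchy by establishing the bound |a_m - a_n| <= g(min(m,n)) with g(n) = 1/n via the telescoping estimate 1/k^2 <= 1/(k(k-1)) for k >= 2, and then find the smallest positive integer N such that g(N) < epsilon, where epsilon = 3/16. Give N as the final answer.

For m > n >= 1: |a_m - a_n| = sum_{k=n+1}^m 1/k^2.
Use 1/k^2 <= 1/(k(k-1)) = 1/(k-1) - 1/k for k >= 2:
sum_{k=n+1}^m 1/k^2 <= sum_{k=n+1}^m (1/(k-1) - 1/k) = 1/n - 1/m <= 1/n.
By symmetry the same bound holds with n,m swapped, so |a_m - a_n| <= 1/min(m,n) = g(min(m,n)). Since g(n) -> 0, (a_n) is Cauchy.
Now solve g(N) < 3/16: 1/N < 3/16 <=> N > 1/(3/16) = 16/3.
The smallest integer strictly greater than 16/3 is N = 6.
Check: g(6) = 1/6 < 3/16; g(5) = 1/5 >= 3/16. So N = 6.

6


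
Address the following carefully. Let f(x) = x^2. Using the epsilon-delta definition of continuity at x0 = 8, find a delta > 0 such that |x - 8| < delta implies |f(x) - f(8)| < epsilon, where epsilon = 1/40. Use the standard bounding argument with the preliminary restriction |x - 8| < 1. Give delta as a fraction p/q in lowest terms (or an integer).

Factor: |x^2 - (8)^2| = |x - 8| * |x + 8|.
Impose |x - 8| < 1 first. Then |x + 8| = |(x - 8) + 2*(8)| <= |x - 8| + 2*|8| < 1 + 16 = 17.
So |x^2 - (8)^2| < delta * 17.
We need delta * 17 <= 1/40, i.e. delta <= 1/40/17 = 1/680.
Since 1/680 < 1, this is tighter than 1; take delta = 1/680.
So delta = 1/680 works.

1/680


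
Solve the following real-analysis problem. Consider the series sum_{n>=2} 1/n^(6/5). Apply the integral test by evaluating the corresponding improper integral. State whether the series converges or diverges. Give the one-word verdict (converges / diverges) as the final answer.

Let f(x) = x^(-6/5). Then f is positive, continuous, and decreasing on [2, infinity), so the integral test applies.
Compute the improper integral int_{2}^infinity f(x) dx:
  antiderivative F(x) = -5/x^(1/5).
  As x -> infinity, F(x) -> 0 (since p = 6/5 > 1).
  So int = F(infinity) - F(2) = 0 - (-5*2^(4/5)/2) = 5*2^(4/5)/2.
  Finite, so by the integral test, the series converges.

converges


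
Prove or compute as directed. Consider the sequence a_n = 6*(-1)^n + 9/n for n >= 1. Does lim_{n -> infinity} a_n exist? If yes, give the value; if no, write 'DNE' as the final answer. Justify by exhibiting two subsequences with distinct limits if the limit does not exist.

Examine the behaviour of a_n along subsequences.
a_{2k} = 6 + 9/(2k) -> 6. a_{2k+1} = -6 + 9/(2k+1) -> -6.
Since these two subsequential limits are 6 and -6, distinct, the full sequence cannot converge (a convergent sequence has all subsequences tending to the same limit). So lim a_n does not exist.

DNE


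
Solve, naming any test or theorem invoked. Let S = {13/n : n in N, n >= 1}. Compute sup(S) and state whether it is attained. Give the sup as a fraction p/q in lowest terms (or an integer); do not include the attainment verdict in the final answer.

Analysis:
- Values: 13, 13/2, 13/3, 13/4, ... strictly decreasing.
- The maximum is 13 (n=1); sup = 13 (attained).
- The set is bounded below by 0; 13/n -> 0 so 0 is the greatest lower bound.
- 0 is not in the set, so inf = 0 is not attained.
Conclusion: sup(S) = 13, attained in S.

13


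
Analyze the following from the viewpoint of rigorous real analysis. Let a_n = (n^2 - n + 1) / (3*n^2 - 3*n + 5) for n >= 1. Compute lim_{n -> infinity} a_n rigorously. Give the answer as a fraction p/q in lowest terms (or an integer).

Divide numerator and denominator by n^2, the highest power:
numerator / n^2 = 1 - 1/n + n^(-2)
denominator / n^2 = 3 - 3/n + 5/n^2
As n -> infinity, all terms of the form c/n^k (k >= 1) tend to 0.
So numerator / n^2 -> 1 and denominator / n^2 -> 3.
Therefore lim a_n = 1/3.

1/3


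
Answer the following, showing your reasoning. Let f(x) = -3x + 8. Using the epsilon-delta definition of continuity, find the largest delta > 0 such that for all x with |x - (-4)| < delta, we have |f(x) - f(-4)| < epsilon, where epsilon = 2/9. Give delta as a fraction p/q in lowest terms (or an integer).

We compute f(-4) = -3*(-4) + 8 = 20.
|f(x) - f(-4)| = |-3x + 8 - (20)| = |-3(x - (-4))| = 3|x - (-4)|.
We need 3|x - (-4)| < 2/9, i.e. |x - (-4)| < 2/9 / 3 = 2/27.
So any delta <= 2/27 works. Conversely, if delta > 2/27, then x = -4 + 2/27 satisfies |x - (-4)| = 2/27 < delta but |f(x) - f(-4)| = 3 * 2/27 = 2/9, which is not < 2/9; so no larger delta works.
Hence the largest such delta is 2/27.

2/27


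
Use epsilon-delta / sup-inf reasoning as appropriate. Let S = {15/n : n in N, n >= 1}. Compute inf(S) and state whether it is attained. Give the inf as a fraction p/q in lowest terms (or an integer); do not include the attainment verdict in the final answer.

Analysis:
- Values: 15, 15/2, 5, 15/4, ... strictly decreasing.
- The maximum is 15 (n=1); sup = 15 (attained).
- The set is bounded below by 0; 15/n -> 0 so 0 is the greatest lower bound.
- 0 is not in the set, so inf = 0 is not attained.
Conclusion: inf(S) = 0, not attained in S.

0


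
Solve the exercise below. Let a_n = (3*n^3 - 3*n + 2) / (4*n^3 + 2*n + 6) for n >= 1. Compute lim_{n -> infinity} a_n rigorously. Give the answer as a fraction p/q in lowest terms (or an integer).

Divide numerator and denominator by n^3, the highest power:
numerator / n^3 = 3 - 3/n^2 + 2/n^3
denominator / n^3 = 4 + 2/n^2 + 6/n^3
As n -> infinity, all terms of the form c/n^k (k >= 1) tend to 0.
So numerator / n^3 -> 3 and denominator / n^3 -> 4.
Therefore lim a_n = 3/4.

3/4


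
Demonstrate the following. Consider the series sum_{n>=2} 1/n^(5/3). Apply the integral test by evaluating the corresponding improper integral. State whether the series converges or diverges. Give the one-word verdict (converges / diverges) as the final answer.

Let f(x) = x^(-5/3). Then f is positive, continuous, and decreasing on [2, infinity), so the integral test applies.
Compute the improper integral int_{2}^infinity f(x) dx:
  antiderivative F(x) = -3/(2*x^(2/3)).
  As x -> infinity, F(x) -> 0 (since p = 5/3 > 1).
  So int = F(infinity) - F(2) = 0 - (-3*2^(1/3)/4) = 3*2^(1/3)/4.
  Finite, so by the integral test, the series converges.

converges


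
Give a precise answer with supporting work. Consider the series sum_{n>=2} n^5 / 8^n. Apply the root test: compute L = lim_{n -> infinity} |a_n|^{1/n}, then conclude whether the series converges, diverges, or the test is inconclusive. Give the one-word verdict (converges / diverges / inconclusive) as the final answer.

Let a_n denote the general term. Form |a_n|^(1/n) and simplify:
|a_n|^(1/n) = n^(5/n)/8
Take the limit as n -> infinity: L = 1/8.
Since L = 1/8 < 1, the root test implies convergence.

converges


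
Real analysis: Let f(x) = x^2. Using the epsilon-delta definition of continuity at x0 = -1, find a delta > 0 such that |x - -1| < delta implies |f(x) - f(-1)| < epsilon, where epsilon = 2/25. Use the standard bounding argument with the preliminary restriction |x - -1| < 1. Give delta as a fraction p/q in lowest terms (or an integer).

Factor: |x^2 - (-1)^2| = |x - -1| * |x + -1|.
Impose |x - -1| < 1 first. Then |x + -1| = |(x - -1) + 2*(-1)| <= |x - -1| + 2*|-1| < 1 + 2 = 3.
So |x^2 - (-1)^2| < delta * 3.
We need delta * 3 <= 2/25, i.e. delta <= 2/25/3 = 2/75.
Since 2/75 < 1, this is tighter than 1; take delta = 2/75.
So delta = 2/75 works.

2/75


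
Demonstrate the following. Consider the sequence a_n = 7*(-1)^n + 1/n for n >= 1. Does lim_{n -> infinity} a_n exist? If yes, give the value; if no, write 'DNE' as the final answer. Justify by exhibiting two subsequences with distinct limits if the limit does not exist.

Examine the behaviour of a_n along subsequences.
a_{2k} = 7 + 1/(2k) -> 7. a_{2k+1} = -7 + 1/(2k+1) -> -7.
Since these two subsequential limits are 7 and -7, distinct, the full sequence cannot converge (a convergent sequence has all subsequences tending to the same limit). So lim a_n does not exist.

DNE


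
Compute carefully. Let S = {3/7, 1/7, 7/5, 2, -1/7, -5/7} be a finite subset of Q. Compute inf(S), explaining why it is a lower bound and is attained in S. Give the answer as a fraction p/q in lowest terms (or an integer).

S is finite, so inf(S) = min(S).
Sorted increasing:
-5/7, -1/7, 1/7, 3/7, 7/5, 2
The extremum is -5/7.
For every x in S, x >= -5/7. And -5/7 is in S, so it is attained.
Therefore inf(S) = -5/7.

-5/7


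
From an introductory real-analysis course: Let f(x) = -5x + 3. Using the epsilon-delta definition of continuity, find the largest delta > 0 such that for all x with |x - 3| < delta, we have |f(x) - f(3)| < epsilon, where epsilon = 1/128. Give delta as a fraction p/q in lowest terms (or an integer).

We compute f(3) = -5*(3) + 3 = -12.
|f(x) - f(3)| = |-5x + 3 - (-12)| = |-5(x - 3)| = 5|x - 3|.
We need 5|x - 3| < 1/128, i.e. |x - 3| < 1/128 / 5 = 1/640.
So any delta <= 1/640 works. Conversely, if delta > 1/640, then x = 3 + 1/640 satisfies |x - 3| = 1/640 < delta but |f(x) - f(3)| = 5 * 1/640 = 1/128, which is not < 1/128; so no larger delta works.
Hence the largest such delta is 1/640.

1/640


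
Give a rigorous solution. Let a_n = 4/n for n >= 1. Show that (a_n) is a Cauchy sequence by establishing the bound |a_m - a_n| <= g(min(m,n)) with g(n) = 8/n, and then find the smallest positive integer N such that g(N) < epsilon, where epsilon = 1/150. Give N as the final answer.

For any m, n >= 1, by the triangle inequality:
|a_m - a_n| = |4/m - 4/n| <= 4*1/m + 4*1/n <= 8/min(m,n).
So g(n) = 8/n bounds the Cauchy difference. Since g(n) -> 0, (a_n) is Cauchy.
Now solve g(N) < 1/150: 8/N < 1/150 <=> N > 8 / (1/150) = 1200.
The smallest integer strictly greater than 1200 is N = 1201.
Check: g(1201) = 8/1201 = 8/1201 < 1/150; g(1200) = 1/150 >= 1/150. So N = 1201.

1201


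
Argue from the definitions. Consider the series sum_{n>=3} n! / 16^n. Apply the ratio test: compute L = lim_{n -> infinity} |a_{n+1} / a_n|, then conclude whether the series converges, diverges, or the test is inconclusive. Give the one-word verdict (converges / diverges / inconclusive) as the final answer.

Let a_n denote the general term. Form the ratio a_{n+1}/a_n and simplify:
a_{n+1}/a_n = n/16 + 1/16
Take the limit as n -> infinity: L = infinity.
Since L = infinity > 1 (or L = infinity), the ratio test implies the series diverges.

diverges


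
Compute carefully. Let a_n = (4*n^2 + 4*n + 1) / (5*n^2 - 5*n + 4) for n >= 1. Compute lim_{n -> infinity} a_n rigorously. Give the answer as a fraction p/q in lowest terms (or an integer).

Divide numerator and denominator by n^2, the highest power:
numerator / n^2 = 4 + 4/n + n^(-2)
denominator / n^2 = 5 - 5/n + 4/n^2
As n -> infinity, all terms of the form c/n^k (k >= 1) tend to 0.
So numerator / n^2 -> 4 and denominator / n^2 -> 5.
Therefore lim a_n = 4/5.

4/5


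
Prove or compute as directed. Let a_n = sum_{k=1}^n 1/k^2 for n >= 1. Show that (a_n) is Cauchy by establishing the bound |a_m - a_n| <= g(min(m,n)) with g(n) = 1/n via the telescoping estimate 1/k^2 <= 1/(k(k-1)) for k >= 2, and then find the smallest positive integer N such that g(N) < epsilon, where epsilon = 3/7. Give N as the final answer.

For m > n >= 1: |a_m - a_n| = sum_{k=n+1}^m 1/k^2.
Use 1/k^2 <= 1/(k(k-1)) = 1/(k-1) - 1/k for k >= 2:
sum_{k=n+1}^m 1/k^2 <= sum_{k=n+1}^m (1/(k-1) - 1/k) = 1/n - 1/m <= 1/n.
By symmetry the same bound holds with n,m swapped, so |a_m - a_n| <= 1/min(m,n) = g(min(m,n)). Since g(n) -> 0, (a_n) is Cauchy.
Now solve g(N) < 3/7: 1/N < 3/7 <=> N > 1/(3/7) = 7/3.
The smallest integer strictly greater than 7/3 is N = 3.
Check: g(3) = 1/3 < 3/7; g(2) = 1/2 >= 3/7. So N = 3.

3


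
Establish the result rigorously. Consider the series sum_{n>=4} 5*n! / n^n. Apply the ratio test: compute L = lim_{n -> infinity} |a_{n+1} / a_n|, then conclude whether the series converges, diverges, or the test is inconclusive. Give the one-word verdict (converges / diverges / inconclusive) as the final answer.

Let a_n denote the general term. Form the ratio a_{n+1}/a_n and simplify:
a_{n+1}/a_n = (n/(n + 1))^n
Take the limit as n -> infinity: L = exp(-1).
Since L = exp(-1) < 1, the ratio test implies the series converges.

converges


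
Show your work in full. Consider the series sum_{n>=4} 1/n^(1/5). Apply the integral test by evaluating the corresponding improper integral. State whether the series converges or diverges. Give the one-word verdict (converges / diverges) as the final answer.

Let f(x) = x^(-1/5). Then f is positive, continuous, and decreasing on [4, infinity), so the integral test applies.
Compute the improper integral int_{4}^infinity f(x) dx:
  antiderivative F(x) = 5*x^(4/5)/4.
  As x -> infinity, F(x) -> infinity (since p = 1/5 < 1).
  So the integral diverges. By the integral test, the series diverges.

diverges


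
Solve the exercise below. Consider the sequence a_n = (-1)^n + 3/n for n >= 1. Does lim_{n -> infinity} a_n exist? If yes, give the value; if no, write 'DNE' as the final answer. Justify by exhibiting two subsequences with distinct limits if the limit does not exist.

Examine the behaviour of a_n along subsequences.
a_{2k} = 1 + 3/(2k) -> 1. a_{2k+1} = -1 + 3/(2k+1) -> -1.
Since these two subsequential limits are 1 and -1, distinct, the full sequence cannot converge (a convergent sequence has all subsequences tending to the same limit). So lim a_n does not exist.

DNE


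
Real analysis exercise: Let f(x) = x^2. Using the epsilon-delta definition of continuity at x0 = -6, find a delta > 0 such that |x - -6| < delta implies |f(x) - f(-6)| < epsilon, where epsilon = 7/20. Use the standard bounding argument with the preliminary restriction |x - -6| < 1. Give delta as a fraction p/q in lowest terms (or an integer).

Factor: |x^2 - (-6)^2| = |x - -6| * |x + -6|.
Impose |x - -6| < 1 first. Then |x + -6| = |(x - -6) + 2*(-6)| <= |x - -6| + 2*|-6| < 1 + 12 = 13.
So |x^2 - (-6)^2| < delta * 13.
We need delta * 13 <= 7/20, i.e. delta <= 7/20/13 = 7/260.
Since 7/260 < 1, this is tighter than 1; take delta = 7/260.
So delta = 7/260 works.

7/260


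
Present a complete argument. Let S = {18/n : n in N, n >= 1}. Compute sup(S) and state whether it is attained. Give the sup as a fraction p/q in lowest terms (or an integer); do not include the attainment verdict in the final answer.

Analysis:
- Values: 18, 9, 6, 9/2, ... strictly decreasing.
- The maximum is 18 (n=1); sup = 18 (attained).
- The set is bounded below by 0; 18/n -> 0 so 0 is the greatest lower bound.
- 0 is not in the set, so inf = 0 is not attained.
Conclusion: sup(S) = 18, attained in S.

18


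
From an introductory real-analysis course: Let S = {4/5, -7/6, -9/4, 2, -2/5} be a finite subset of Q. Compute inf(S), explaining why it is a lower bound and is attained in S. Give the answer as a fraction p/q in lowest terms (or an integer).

S is finite, so inf(S) = min(S).
Sorted increasing:
-9/4, -7/6, -2/5, 4/5, 2
The extremum is -9/4.
For every x in S, x >= -9/4. And -9/4 is in S, so it is attained.
Therefore inf(S) = -9/4.

-9/4


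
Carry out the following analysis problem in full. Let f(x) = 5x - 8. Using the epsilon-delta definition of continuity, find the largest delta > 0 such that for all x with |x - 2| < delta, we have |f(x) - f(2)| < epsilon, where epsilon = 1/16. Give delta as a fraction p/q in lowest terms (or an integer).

We compute f(2) = 5*(2) - 8 = 2.
|f(x) - f(2)| = |5x - 8 - (2)| = |5(x - 2)| = 5|x - 2|.
We need 5|x - 2| < 1/16, i.e. |x - 2| < 1/16 / 5 = 1/80.
So any delta <= 1/80 works. Conversely, if delta > 1/80, then x = 2 + 1/80 satisfies |x - 2| = 1/80 < delta but |f(x) - f(2)| = 5 * 1/80 = 1/16, which is not < 1/16; so no larger delta works.
Hence the largest such delta is 1/80.

1/80


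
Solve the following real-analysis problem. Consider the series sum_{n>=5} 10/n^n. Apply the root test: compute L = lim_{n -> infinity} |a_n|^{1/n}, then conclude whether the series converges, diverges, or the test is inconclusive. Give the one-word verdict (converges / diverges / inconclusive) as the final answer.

Let a_n denote the general term. Form |a_n|^(1/n) and simplify:
|a_n|^(1/n) = 10^(1/n)/n
Take the limit as n -> infinity: L = 0.
Since L = 0 < 1, the root test implies convergence.

converges


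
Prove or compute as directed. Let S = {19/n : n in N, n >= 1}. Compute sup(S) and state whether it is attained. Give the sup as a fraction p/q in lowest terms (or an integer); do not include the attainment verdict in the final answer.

Analysis:
- Values: 19, 19/2, 19/3, 19/4, ... strictly decreasing.
- The maximum is 19 (n=1); sup = 19 (attained).
- The set is bounded below by 0; 19/n -> 0 so 0 is the greatest lower bound.
- 0 is not in the set, so inf = 0 is not attained.
Conclusion: sup(S) = 19, attained in S.

19


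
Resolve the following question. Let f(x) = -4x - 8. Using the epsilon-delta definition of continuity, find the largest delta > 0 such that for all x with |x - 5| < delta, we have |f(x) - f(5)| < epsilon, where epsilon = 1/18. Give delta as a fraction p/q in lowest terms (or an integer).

We compute f(5) = -4*(5) - 8 = -28.
|f(x) - f(5)| = |-4x - 8 - (-28)| = |-4(x - 5)| = 4|x - 5|.
We need 4|x - 5| < 1/18, i.e. |x - 5| < 1/18 / 4 = 1/72.
So any delta <= 1/72 works. Conversely, if delta > 1/72, then x = 5 + 1/72 satisfies |x - 5| = 1/72 < delta but |f(x) - f(5)| = 4 * 1/72 = 1/18, which is not < 1/18; so no larger delta works.
Hence the largest such delta is 1/72.

1/72


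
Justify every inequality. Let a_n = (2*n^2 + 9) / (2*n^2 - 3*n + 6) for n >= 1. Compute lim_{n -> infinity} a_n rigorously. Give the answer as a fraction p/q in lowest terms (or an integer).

Divide numerator and denominator by n^2, the highest power:
numerator / n^2 = 2 + 9/n^2
denominator / n^2 = 2 - 3/n + 6/n^2
As n -> infinity, all terms of the form c/n^k (k >= 1) tend to 0.
So numerator / n^2 -> 2 and denominator / n^2 -> 2.
Therefore lim a_n = 1.

1


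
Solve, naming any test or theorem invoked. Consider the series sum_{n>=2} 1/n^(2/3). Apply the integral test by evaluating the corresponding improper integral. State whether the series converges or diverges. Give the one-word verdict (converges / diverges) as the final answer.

Let f(x) = x^(-2/3). Then f is positive, continuous, and decreasing on [2, infinity), so the integral test applies.
Compute the improper integral int_{2}^infinity f(x) dx:
  antiderivative F(x) = 3*x^(1/3).
  As x -> infinity, F(x) -> infinity (since p = 2/3 < 1).
  So the integral diverges. By the integral test, the series diverges.

diverges


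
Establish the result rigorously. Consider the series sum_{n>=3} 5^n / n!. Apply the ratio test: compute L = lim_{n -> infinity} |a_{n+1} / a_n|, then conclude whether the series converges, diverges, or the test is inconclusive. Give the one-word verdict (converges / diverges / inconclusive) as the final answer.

Let a_n denote the general term. Form the ratio a_{n+1}/a_n and simplify:
a_{n+1}/a_n = 5/(n + 1)
Take the limit as n -> infinity: L = 0.
Since L = 0 < 1, the ratio test implies the series converges.

converges


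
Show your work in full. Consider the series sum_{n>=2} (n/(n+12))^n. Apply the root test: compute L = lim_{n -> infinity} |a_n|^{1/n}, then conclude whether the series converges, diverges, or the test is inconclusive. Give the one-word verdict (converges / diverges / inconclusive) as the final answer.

Let a_n denote the general term. Form |a_n|^(1/n) and simplify:
|a_n|^(1/n) = n/(n + 12)
Take the limit as n -> infinity: L = 1.
Since L = 1, the root test is inconclusive. (In fact a_n = (n/(n+12))^n -> e^(-12) != 0, so the nth-term test shows divergence; but the root test itself gives no conclusion.)

inconclusive


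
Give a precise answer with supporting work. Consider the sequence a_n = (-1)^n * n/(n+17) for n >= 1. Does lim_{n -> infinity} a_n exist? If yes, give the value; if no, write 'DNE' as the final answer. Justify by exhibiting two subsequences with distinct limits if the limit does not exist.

Examine the behaviour of a_n along subsequences.
a_{2k} = 2k/(2k+17) -> 1. a_{2k+1} = -(2k+1)/(2k+18) -> -1.
Since these two subsequential limits are 1 and -1, distinct, the full sequence cannot converge (a convergent sequence has all subsequences tending to the same limit). So lim a_n does not exist.

DNE


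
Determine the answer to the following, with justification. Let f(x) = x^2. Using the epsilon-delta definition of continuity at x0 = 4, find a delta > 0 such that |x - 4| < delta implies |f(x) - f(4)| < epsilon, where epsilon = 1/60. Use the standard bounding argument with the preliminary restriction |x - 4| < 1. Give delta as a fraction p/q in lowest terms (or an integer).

Factor: |x^2 - (4)^2| = |x - 4| * |x + 4|.
Impose |x - 4| < 1 first. Then |x + 4| = |(x - 4) + 2*(4)| <= |x - 4| + 2*|4| < 1 + 8 = 9.
So |x^2 - (4)^2| < delta * 9.
We need delta * 9 <= 1/60, i.e. delta <= 1/60/9 = 1/540.
Since 1/540 < 1, this is tighter than 1; take delta = 1/540.
So delta = 1/540 works.

1/540


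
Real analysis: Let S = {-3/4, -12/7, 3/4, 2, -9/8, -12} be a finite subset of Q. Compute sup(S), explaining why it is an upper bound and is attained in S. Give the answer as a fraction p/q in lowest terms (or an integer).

S is finite, so sup(S) = max(S).
Sorted decreasing:
2, 3/4, -3/4, -9/8, -12/7, -12
The extremum is 2.
For every x in S, x <= 2. And 2 is in S, so it is attained.
Therefore sup(S) = 2.

2


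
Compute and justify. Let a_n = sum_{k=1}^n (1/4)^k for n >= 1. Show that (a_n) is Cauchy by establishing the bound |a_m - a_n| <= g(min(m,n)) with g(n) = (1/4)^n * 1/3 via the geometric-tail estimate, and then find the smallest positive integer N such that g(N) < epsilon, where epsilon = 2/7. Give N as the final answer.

For m > n >= 1: |a_m - a_n| = sum_{k=n+1}^m (1/4)^k < sum_{k=n+1}^infinity (1/4)^k = (1/4)^(n+1) / (1 - 1/4) = (1/4)^n * (1/4) * (4/3) = (1/4)^n * 1/3.
So g(n) = (1/4)^n / 3. Since g(n) -> 0, (a_n) is Cauchy.
Now solve g(N) < 2/7: (1/4)^N / 3 < 2/7 <=> 4^N > 1 / (3 * 2/7) = 7/6.
Check powers of 4: 4^0 = 1 <= 7/6, 4^1 = 4 > 7/6.
So the smallest such N is 1. Check: g(1) = 1/(3 * 4) = 1/12 < 2/7.

1


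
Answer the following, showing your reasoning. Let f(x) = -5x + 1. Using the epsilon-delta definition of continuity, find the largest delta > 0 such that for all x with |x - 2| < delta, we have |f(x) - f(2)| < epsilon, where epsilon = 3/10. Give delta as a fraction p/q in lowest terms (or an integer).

We compute f(2) = -5*(2) + 1 = -9.
|f(x) - f(2)| = |-5x + 1 - (-9)| = |-5(x - 2)| = 5|x - 2|.
We need 5|x - 2| < 3/10, i.e. |x - 2| < 3/10 / 5 = 3/50.
So any delta <= 3/50 works. Conversely, if delta > 3/50, then x = 2 + 3/50 satisfies |x - 2| = 3/50 < delta but |f(x) - f(2)| = 5 * 3/50 = 3/10, which is not < 3/10; so no larger delta works.
Hence the largest such delta is 3/50.

3/50


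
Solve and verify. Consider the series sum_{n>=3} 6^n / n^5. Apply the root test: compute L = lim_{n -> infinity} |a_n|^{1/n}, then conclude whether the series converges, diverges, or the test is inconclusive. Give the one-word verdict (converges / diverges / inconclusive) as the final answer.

Let a_n denote the general term. Form |a_n|^(1/n) and simplify:
|a_n|^(1/n) = 6/n^(5/n)
Take the limit as n -> infinity: L = 6.
Since L = 6 > 1, the root test implies divergence.

diverges


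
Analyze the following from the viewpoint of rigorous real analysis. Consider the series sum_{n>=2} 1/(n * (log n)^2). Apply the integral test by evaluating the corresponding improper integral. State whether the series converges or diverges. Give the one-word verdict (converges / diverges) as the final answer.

Let f(x) = 1/(x*log(x)^2). Then f is positive, continuous, and decreasing on [2, infinity), so the integral test applies.
Compute the improper integral int_{2}^infinity f(x) dx:
  antiderivative F(x) = -1/log(x).
  F(x) -> 0 as x -> infinity.  int = 0 - F(2) = 1/log(2) < infinity. By the integral test, the series converges.

converges


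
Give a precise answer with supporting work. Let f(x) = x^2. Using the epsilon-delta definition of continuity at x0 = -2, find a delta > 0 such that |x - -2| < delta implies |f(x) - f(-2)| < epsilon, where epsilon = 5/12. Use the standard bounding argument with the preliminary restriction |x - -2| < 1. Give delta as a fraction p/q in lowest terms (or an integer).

Factor: |x^2 - (-2)^2| = |x - -2| * |x + -2|.
Impose |x - -2| < 1 first. Then |x + -2| = |(x - -2) + 2*(-2)| <= |x - -2| + 2*|-2| < 1 + 4 = 5.
So |x^2 - (-2)^2| < delta * 5.
We need delta * 5 <= 5/12, i.e. delta <= 5/12/5 = 1/12.
Since 1/12 < 1, this is tighter than 1; take delta = 1/12.
So delta = 1/12 works.

1/12


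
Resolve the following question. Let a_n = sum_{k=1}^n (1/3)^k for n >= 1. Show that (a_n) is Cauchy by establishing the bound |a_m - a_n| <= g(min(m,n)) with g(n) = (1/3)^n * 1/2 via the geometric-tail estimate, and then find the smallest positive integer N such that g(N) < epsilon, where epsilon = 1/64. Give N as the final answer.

For m > n >= 1: |a_m - a_n| = sum_{k=n+1}^m (1/3)^k < sum_{k=n+1}^infinity (1/3)^k = (1/3)^(n+1) / (1 - 1/3) = (1/3)^n * (1/3) * (3/2) = (1/3)^n * 1/2.
So g(n) = (1/3)^n / 2. Since g(n) -> 0, (a_n) is Cauchy.
Now solve g(N) < 1/64: (1/3)^N / 2 < 1/64 <=> 3^N > 1 / (2 * 1/64) = 32.
Check powers of 3: 3^3 = 27 <= 32, 3^4 = 81 > 32.
So the smallest such N is 4. Check: g(4) = 1/(2 * 81) = 1/162 < 1/64.

4


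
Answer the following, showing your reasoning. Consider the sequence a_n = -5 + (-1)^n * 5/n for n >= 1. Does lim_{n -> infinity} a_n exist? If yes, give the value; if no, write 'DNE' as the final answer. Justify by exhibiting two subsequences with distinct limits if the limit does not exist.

Examine the behaviour of a_n along subsequences.
Even-n subsequence a_{2k} = -5 + 5/(2k) -> -5. Odd-n subsequence a_{2k+1} = -5 - 5/(2k+1) -> -5. Both tend to -5, which suggests the limit is -5; verify directly.
|a_n - (-5)| = |(-1)^n * 5/n| = 5/n for every n >= 1.
Given epsilon > 0, choose a positive integer N > 5/epsilon. Then for all n >= N, |a_n - (-5)| = 5/n <= 5/N < epsilon.
So by the definition of the limit, lim a_n exists and equals -5.

-5


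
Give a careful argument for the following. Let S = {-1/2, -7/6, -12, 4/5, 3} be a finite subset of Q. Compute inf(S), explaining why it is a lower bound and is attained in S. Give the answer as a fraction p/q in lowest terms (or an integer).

S is finite, so inf(S) = min(S).
Sorted increasing:
-12, -7/6, -1/2, 4/5, 3
The extremum is -12.
For every x in S, x >= -12. And -12 is in S, so it is attained.
Therefore inf(S) = -12.

-12


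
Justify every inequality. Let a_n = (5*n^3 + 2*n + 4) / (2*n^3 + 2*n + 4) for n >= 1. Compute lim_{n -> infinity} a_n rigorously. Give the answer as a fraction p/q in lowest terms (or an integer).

Divide numerator and denominator by n^3, the highest power:
numerator / n^3 = 5 + 2/n^2 + 4/n^3
denominator / n^3 = 2 + 2/n^2 + 4/n^3
As n -> infinity, all terms of the form c/n^k (k >= 1) tend to 0.
So numerator / n^3 -> 5 and denominator / n^3 -> 2.
Therefore lim a_n = 5/2.

5/2


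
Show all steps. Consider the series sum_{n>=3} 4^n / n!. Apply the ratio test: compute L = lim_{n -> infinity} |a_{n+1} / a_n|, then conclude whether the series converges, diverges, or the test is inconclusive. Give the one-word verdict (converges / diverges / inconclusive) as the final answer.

Let a_n denote the general term. Form the ratio a_{n+1}/a_n and simplify:
a_{n+1}/a_n = 4/(n + 1)
Take the limit as n -> infinity: L = 0.
Since L = 0 < 1, the ratio test implies the series converges.

converges


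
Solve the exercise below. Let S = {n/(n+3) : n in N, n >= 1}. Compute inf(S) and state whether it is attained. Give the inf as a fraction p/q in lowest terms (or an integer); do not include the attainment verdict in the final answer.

Analysis:
- Values: 1/4, 2/5, 1/2, 4/7, ... strictly increasing.
- Minimum is 1/4 (n=1); inf = 1/4 (attained).
- n/(n+3) = 1 - 3/(n+3) -> 1 from below as n -> infinity, and never equals 1.
- So sup = 1 (not attained).
Conclusion: inf(S) = 1/4, attained in S.

1/4


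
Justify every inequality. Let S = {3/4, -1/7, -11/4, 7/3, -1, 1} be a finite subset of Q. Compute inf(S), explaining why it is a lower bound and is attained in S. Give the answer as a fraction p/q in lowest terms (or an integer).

S is finite, so inf(S) = min(S).
Sorted increasing:
-11/4, -1, -1/7, 3/4, 1, 7/3
The extremum is -11/4.
For every x in S, x >= -11/4. And -11/4 is in S, so it is attained.
Therefore inf(S) = -11/4.

-11/4


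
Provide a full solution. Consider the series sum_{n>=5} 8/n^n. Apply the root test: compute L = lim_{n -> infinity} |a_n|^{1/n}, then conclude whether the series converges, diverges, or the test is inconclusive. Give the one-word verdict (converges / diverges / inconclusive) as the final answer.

Let a_n denote the general term. Form |a_n|^(1/n) and simplify:
|a_n|^(1/n) = 2^(3/n)/n
Take the limit as n -> infinity: L = 0.
Since L = 0 < 1, the root test implies convergence.

converges


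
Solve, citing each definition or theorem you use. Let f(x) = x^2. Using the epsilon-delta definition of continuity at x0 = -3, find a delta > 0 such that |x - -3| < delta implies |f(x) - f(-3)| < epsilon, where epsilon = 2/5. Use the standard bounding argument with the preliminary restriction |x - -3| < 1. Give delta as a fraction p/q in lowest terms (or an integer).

Factor: |x^2 - (-3)^2| = |x - -3| * |x + -3|.
Impose |x - -3| < 1 first. Then |x + -3| = |(x - -3) + 2*(-3)| <= |x - -3| + 2*|-3| < 1 + 6 = 7.
So |x^2 - (-3)^2| < delta * 7.
We need delta * 7 <= 2/5, i.e. delta <= 2/5/7 = 2/35.
Since 2/35 < 1, this is tighter than 1; take delta = 2/35.
So delta = 2/35 works.

2/35
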